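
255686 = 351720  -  96034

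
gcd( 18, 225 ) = 9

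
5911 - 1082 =4829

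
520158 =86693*6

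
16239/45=360 + 13/15 = 360.87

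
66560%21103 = 3251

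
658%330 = 328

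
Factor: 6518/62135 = 2^1*5^( - 1)  *  17^( - 2) * 43^( - 1 ) * 3259^1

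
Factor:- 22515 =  - 3^1*5^1*19^1 * 79^1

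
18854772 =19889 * 948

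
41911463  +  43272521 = 85183984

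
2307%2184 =123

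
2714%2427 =287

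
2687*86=231082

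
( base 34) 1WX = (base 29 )2kf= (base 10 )2277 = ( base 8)4345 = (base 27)339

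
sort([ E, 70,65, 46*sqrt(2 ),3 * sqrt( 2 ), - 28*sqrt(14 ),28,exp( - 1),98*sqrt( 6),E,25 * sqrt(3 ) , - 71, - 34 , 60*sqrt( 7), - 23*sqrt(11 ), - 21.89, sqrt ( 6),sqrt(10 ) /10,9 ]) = [ - 28*sqrt (14), -23*sqrt( 11), - 71, - 34 , - 21.89, sqrt( 10) /10,exp( - 1 ),sqrt( 6 ), E, E, 3*sqrt( 2),9,28, 25*sqrt( 3 ),65, 46*sqrt( 2) , 70,  60*sqrt(7),98*sqrt(6 ) ]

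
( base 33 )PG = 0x349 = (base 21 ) 1j1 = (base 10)841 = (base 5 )11331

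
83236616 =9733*8552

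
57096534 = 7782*7337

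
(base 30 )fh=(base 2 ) 111010011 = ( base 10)467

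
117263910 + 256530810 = 373794720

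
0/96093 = 0 = 0.00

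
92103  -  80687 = 11416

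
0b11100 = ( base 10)28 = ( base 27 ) 11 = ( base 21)17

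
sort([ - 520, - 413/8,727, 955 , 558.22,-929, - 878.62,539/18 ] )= [-929,  -  878.62, - 520,-413/8, 539/18, 558.22, 727, 955 ] 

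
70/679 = 10/97 = 0.10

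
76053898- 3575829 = 72478069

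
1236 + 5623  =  6859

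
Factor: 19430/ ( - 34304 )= -145/256= -  2^ ( - 8)*5^1*29^1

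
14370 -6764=7606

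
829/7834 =829/7834 = 0.11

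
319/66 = 4 + 5/6 = 4.83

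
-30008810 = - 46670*643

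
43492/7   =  6213  +  1/7 = 6213.14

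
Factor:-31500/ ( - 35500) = 63/71 = 3^2*7^1*71^( - 1) 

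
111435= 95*1173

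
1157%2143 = 1157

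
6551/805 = 6551/805 = 8.14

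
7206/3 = 2402 = 2402.00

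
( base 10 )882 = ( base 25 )1a7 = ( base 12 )616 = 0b1101110010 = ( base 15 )3dc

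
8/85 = 8/85 = 0.09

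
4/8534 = 2/4267 = 0.00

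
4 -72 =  - 68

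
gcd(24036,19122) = 6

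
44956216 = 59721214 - 14764998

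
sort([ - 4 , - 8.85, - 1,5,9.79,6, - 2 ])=[ - 8.85, - 4, - 2,-1,  5,6,9.79]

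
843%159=48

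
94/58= 1 + 18/29 = 1.62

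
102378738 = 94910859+7467879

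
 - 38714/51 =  -760+46/51 = -759.10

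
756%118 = 48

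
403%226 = 177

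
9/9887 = 9/9887 = 0.00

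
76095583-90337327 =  - 14241744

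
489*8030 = 3926670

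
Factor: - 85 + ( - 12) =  - 97 = - 97^1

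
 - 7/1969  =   - 7/1969  =  -  0.00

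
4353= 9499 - 5146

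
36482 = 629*58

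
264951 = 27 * 9813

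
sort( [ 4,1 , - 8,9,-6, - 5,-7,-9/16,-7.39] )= [-8, - 7.39,  -  7, - 6, - 5, - 9/16, 1, 4, 9 ]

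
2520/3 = 840  =  840.00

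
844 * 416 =351104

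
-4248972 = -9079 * 468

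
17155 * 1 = 17155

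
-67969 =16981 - 84950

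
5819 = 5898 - 79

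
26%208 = 26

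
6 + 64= 70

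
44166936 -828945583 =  - 784778647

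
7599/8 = 949 + 7/8=949.88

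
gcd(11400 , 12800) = 200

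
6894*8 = 55152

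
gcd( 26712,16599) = 3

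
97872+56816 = 154688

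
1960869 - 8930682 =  - 6969813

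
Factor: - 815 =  - 5^1*163^1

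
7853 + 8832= 16685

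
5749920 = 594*9680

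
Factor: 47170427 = 17^1*2774731^1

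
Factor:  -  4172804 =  - 2^2*1043201^1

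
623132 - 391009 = 232123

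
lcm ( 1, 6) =6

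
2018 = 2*1009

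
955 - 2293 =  - 1338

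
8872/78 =113 + 29/39 = 113.74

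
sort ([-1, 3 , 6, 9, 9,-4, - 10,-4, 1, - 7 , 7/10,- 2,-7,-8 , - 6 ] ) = [  -  10, - 8,- 7,- 7,-6 , - 4,  -  4,-2,- 1,  7/10, 1, 3, 6 , 9, 9]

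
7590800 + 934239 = 8525039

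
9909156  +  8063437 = 17972593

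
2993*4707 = 14088051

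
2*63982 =127964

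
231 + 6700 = 6931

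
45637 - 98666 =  - 53029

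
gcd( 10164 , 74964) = 12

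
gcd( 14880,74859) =3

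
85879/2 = 42939 + 1/2 =42939.50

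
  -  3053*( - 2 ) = 6106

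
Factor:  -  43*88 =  - 3784 = - 2^3 * 11^1 * 43^1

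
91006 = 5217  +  85789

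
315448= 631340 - 315892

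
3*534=1602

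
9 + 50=59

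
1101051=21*52431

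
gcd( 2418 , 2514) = 6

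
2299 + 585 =2884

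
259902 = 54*4813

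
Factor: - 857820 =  - 2^2*3^1* 5^1*17^1 *29^2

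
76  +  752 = 828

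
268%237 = 31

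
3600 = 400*9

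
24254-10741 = 13513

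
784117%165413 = 122465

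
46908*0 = 0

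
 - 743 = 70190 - 70933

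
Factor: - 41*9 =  - 369=- 3^2 * 41^1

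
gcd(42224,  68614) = 5278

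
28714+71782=100496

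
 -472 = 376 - 848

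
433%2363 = 433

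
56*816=45696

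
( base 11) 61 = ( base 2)1000011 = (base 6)151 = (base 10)67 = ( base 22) 31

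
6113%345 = 248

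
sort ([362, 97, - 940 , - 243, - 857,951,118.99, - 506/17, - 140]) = [ - 940, - 857,-243,-140, - 506/17,97, 118.99,362 , 951] 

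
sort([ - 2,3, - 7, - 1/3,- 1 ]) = [ - 7, - 2, -1, - 1/3,3 ]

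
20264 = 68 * 298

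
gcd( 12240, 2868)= 12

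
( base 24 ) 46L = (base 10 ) 2469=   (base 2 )100110100101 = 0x9a5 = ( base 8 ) 4645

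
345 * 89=30705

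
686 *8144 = 5586784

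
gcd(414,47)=1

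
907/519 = 907/519 = 1.75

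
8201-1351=6850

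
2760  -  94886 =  - 92126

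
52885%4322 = 1021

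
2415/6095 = 21/53 = 0.40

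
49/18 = 49/18 = 2.72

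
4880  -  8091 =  - 3211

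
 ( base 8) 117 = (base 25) 34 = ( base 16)4f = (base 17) 4B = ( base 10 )79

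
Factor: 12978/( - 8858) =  - 3^2*7^1*43^( - 1 ) = -63/43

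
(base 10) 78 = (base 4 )1032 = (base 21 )3F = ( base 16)4E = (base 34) 2A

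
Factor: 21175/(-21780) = -35/36 = - 2^( - 2)*3^(- 2)*5^1*  7^1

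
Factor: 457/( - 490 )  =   - 2^( - 1 )*5^(- 1)*7^( - 2)*457^1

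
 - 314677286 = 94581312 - 409258598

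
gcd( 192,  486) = 6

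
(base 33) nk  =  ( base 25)164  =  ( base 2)1100001011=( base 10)779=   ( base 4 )30023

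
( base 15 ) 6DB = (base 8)3024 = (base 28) 1rg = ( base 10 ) 1556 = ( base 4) 120110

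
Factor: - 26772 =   -  2^2 * 3^1*  23^1 * 97^1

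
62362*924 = 57622488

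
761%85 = 81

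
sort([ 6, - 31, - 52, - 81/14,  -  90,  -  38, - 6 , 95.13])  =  [ - 90,-52, - 38 , - 31, - 6,-81/14, 6, 95.13 ] 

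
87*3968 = 345216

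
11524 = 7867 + 3657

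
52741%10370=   891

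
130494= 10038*13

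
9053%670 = 343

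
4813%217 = 39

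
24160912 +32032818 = 56193730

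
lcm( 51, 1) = 51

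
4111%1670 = 771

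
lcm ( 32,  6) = 96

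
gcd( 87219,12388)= 1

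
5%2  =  1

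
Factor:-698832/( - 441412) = 2^2 *3^2 * 23^1* 523^( - 1 ) = 828/523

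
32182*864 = 27805248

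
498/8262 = 83/1377 = 0.06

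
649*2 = 1298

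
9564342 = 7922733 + 1641609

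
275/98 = 275/98 = 2.81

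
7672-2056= 5616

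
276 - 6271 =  - 5995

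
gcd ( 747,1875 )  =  3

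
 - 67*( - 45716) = 3062972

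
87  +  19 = 106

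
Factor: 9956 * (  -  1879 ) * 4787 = - 89551959988= - 2^2*19^1 * 131^1*1879^1 * 4787^1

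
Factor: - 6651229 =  -13^1*511633^1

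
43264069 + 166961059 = 210225128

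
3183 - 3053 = 130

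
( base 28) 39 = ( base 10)93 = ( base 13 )72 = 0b1011101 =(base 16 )5d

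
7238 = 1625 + 5613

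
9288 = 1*9288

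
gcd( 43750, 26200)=50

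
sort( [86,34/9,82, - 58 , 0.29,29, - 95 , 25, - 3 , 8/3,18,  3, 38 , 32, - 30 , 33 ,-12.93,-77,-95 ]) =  [ - 95,-95 ,-77, - 58, - 30, - 12.93, - 3,0.29 , 8/3, 3,34/9, 18, 25,29,32,33,38, 82, 86 ] 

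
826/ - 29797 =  - 826/29797= -0.03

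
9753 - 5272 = 4481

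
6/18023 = 6/18023 = 0.00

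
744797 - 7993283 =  - 7248486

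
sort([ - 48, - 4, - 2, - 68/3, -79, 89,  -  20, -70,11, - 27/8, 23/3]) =[ - 79,-70, - 48,- 68/3, - 20, - 4, - 27/8,-2 , 23/3,11, 89 ]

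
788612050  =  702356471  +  86255579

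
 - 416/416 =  - 1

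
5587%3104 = 2483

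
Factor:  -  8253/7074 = -7/6 = - 2^( - 1 )*3^( -1 )*7^1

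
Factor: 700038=2^1*3^2*38891^1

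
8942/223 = 8942/223 = 40.10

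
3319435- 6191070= - 2871635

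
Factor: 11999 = 13^2*71^1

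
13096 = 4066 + 9030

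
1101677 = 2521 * 437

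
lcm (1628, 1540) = 56980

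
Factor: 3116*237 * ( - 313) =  - 231147996=-  2^2*3^1*19^1*41^1  *79^1 * 313^1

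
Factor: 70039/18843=3^( - 1 ) * 11^( - 1)*571^ (-1)*70039^1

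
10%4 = 2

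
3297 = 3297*1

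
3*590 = 1770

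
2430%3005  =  2430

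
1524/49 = 1524/49  =  31.10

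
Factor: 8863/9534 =2^( - 1 ) * 3^( - 1 )*7^( - 1)*227^( - 1)*8863^1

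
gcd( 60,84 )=12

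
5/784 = 5/784= 0.01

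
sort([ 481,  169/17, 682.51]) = [169/17  ,  481,682.51 ] 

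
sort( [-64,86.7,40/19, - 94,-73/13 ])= [ - 94, - 64, - 73/13,40/19,  86.7]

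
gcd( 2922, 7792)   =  974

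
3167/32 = 3167/32 = 98.97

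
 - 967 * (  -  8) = 7736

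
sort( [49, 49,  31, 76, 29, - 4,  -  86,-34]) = [ - 86,  -  34, - 4, 29, 31, 49, 49, 76 ]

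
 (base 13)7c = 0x67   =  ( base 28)3J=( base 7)205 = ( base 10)103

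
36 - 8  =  28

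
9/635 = 9/635 = 0.01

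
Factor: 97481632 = 2^5*3046301^1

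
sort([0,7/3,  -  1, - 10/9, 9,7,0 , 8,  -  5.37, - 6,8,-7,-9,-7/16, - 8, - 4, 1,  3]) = [ - 9,-8,-7,-6,-5.37,-4, - 10/9, - 1, - 7/16 , 0, 0,1,7/3,3, 7,8,8, 9 ]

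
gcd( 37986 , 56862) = 78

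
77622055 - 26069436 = 51552619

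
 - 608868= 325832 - 934700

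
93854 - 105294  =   - 11440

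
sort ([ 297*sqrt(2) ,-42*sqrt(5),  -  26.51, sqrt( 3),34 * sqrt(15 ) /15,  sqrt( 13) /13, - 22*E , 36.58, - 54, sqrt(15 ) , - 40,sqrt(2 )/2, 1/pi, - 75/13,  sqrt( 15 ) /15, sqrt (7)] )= [ -42*sqrt( 5)  , - 22*E, - 54, - 40,  -  26.51,  -  75/13, sqrt( 15)/15, sqrt(13 )/13, 1/pi,  sqrt( 2)/2, sqrt(3 ), sqrt(7 ), sqrt(15),34*sqrt(15 )/15,36.58, 297*sqrt(  2)]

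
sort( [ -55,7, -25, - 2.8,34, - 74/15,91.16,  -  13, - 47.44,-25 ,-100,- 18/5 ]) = [ - 100, - 55, - 47.44, - 25, - 25, - 13, - 74/15,-18/5, - 2.8, 7, 34, 91.16 ]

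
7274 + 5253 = 12527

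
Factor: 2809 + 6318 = 9127 =9127^1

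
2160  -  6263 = -4103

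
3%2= 1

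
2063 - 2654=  - 591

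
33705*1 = 33705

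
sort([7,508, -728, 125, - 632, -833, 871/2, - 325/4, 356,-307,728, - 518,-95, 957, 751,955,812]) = [ - 833,-728, - 632, -518 ,  -  307, - 95, -325/4,7, 125,356, 871/2,  508, 728,  751,812, 955,957]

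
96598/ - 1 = - 96598/1 = - 96598.00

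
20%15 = 5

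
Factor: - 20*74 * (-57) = 2^3 * 3^1*5^1*19^1*37^1= 84360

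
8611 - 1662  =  6949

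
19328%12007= 7321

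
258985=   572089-313104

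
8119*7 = 56833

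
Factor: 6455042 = 2^1*11^1*23^1*12757^1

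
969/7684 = 57/452 = 0.13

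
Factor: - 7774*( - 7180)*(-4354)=-243028611280 = - 2^4*5^1 * 7^1 * 13^2 * 23^1 * 311^1*359^1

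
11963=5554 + 6409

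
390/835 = 78/167= 0.47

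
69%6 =3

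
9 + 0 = 9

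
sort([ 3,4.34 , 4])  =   [ 3 , 4,  4.34]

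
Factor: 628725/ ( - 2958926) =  - 2^( - 1)*3^1 * 5^2*83^1 * 101^1*137^( - 1) *10799^( - 1)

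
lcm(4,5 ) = 20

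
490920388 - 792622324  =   - 301701936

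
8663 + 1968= 10631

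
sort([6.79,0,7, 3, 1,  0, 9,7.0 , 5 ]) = [0,0,  1,3,5,  6.79,  7  ,  7.0,9 ] 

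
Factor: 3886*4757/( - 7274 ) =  - 9242851/3637  =  - 29^1*67^2*71^1*3637^( - 1)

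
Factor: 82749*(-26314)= - 2177457186=- 2^1*3^1*59^1*223^1*27583^1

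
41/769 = 41/769 = 0.05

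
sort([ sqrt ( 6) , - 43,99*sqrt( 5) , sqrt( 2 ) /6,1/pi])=[ - 43, sqrt(  2)/6, 1/pi,sqrt(6 ), 99*sqrt( 5)]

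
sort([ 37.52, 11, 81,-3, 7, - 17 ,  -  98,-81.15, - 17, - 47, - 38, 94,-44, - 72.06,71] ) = [ - 98, - 81.15  ,-72.06,- 47, - 44,-38, - 17,- 17, - 3, 7 , 11, 37.52, 71, 81, 94]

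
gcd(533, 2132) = 533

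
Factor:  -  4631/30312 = - 11/72  =  - 2^( - 3)*3^( - 2)*11^1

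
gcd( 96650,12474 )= 2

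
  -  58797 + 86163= 27366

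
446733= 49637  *9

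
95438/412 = 231 + 133/206  =  231.65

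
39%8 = 7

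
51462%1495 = 632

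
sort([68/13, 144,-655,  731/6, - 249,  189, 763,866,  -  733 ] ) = [-733,-655,-249, 68/13, 731/6 , 144, 189,763, 866]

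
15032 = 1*15032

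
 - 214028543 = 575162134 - 789190677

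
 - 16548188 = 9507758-26055946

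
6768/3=2256  =  2256.00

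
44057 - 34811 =9246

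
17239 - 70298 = -53059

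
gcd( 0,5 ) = 5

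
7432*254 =1887728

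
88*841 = 74008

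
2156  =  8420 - 6264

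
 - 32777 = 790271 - 823048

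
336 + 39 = 375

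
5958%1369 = 482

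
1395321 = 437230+958091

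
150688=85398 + 65290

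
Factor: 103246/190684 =2^( - 1) * 11^1*19^1 * 193^(  -  1 ) = 209/386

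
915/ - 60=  - 61/4 = -15.25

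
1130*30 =33900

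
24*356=8544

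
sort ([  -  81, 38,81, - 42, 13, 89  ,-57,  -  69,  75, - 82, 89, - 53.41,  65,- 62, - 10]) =[ - 82 ,  -  81, - 69, - 62,-57, - 53.41, - 42, - 10 , 13, 38, 65, 75, 81, 89, 89]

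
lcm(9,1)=9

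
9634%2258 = 602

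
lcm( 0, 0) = 0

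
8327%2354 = 1265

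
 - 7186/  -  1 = 7186/1 =7186.00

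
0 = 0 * 506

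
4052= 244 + 3808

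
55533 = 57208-1675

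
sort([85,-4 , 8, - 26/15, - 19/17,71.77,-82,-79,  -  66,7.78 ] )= [ - 82, - 79, -66, - 4, - 26/15, - 19/17, 7.78,8,71.77,85 ] 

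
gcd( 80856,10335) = 3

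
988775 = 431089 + 557686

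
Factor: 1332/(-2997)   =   - 4/9 = - 2^2*3^( - 2) 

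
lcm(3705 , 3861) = 366795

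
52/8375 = 52/8375 = 0.01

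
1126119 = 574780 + 551339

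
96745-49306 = 47439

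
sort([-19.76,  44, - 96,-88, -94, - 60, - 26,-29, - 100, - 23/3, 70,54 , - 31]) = [ - 100, - 96, - 94,  -  88, - 60,-31, - 29, - 26, - 19.76,-23/3, 44, 54, 70]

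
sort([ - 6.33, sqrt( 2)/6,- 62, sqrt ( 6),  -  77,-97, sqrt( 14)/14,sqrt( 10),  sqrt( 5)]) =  [ - 97, - 77, - 62, - 6.33, sqrt( 2 )/6,sqrt(14 )/14, sqrt(5),sqrt( 6),sqrt ( 10 )]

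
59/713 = 59/713 = 0.08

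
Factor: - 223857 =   -  3^3 * 8291^1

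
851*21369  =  18185019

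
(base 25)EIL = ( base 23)h9l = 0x2405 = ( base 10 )9221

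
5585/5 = 1117= 1117.00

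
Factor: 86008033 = 197^1 * 331^1*1319^1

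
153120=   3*51040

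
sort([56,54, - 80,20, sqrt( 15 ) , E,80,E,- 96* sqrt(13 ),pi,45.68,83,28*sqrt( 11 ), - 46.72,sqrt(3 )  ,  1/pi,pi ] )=[ - 96*sqrt( 13 ),-80, - 46.72,1/pi,sqrt( 3),E,E,pi,pi,sqrt(15),20,45.68,54,56, 80,83, 28*sqrt(11 )] 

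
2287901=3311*691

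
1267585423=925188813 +342396610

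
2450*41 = 100450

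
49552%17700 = 14152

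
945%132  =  21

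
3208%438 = 142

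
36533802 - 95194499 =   -  58660697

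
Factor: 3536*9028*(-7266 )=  - 231952576128 = - 2^7*3^1*7^1*13^1*17^1*37^1*61^1*173^1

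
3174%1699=1475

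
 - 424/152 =  -  3 + 4/19=-  2.79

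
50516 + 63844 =114360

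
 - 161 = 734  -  895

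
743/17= 743/17= 43.71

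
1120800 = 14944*75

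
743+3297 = 4040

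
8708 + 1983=10691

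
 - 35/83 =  - 35/83 = -0.42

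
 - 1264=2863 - 4127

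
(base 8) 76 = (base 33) 1T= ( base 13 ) 4a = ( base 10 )62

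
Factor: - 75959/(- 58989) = 3^( - 1)  *  7^ ( - 1)*13^1*53^ ( - 2 )*5843^1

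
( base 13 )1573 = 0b110001000000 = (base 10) 3136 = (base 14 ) 1200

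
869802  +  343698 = 1213500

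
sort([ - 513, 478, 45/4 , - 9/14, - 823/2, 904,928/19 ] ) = [ - 513, - 823/2, - 9/14,45/4,928/19, 478, 904]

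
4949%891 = 494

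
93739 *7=656173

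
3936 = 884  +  3052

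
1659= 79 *21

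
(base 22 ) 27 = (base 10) 51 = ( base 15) 36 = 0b110011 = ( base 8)63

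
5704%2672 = 360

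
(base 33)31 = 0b1100100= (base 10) 100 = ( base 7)202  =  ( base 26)3m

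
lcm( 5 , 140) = 140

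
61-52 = 9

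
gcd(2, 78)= 2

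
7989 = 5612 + 2377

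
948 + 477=1425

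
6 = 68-62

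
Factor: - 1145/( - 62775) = 229/12555= 3^ ( - 4)*5^( -1 )*31^( - 1 )* 229^1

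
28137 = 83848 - 55711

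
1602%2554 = 1602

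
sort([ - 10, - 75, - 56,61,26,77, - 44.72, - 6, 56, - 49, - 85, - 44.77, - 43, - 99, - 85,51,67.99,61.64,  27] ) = [ - 99, - 85,-85, - 75, - 56, - 49, - 44.77, - 44.72, - 43, - 10, - 6,26,27 , 51,56, 61,61.64,67.99,77 ]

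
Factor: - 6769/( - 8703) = 7/9 = 3^( - 2) * 7^1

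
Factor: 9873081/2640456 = 2^( - 3 ) * 7^( - 1) * 13^ ( - 2)*31^(  -  1)*1097009^1=1097009/293384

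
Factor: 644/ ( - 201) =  - 2^2*3^( - 1 ) * 7^1 * 23^1*67^ (-1 ) 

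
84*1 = 84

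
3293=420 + 2873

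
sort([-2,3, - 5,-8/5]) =[-5,- 2,-8/5, 3 ]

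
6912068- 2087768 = 4824300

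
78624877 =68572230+10052647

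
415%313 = 102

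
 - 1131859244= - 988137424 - 143721820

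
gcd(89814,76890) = 6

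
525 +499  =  1024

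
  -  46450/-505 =9290/101= 91.98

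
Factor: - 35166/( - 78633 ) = 2^1*3^( - 1)*5861^1* 8737^( - 1) = 11722/26211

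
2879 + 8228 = 11107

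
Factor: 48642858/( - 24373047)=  - 2^1*3^1 * 11^1*37^( - 1)* 219577^(-1)*245671^1 = -16214286/8124349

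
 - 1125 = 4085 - 5210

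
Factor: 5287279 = 5287279^1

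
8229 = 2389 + 5840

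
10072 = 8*1259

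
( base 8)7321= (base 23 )73l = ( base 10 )3793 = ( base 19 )a9c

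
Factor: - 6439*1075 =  - 6921925=- 5^2 * 43^1*47^1*137^1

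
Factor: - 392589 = - 3^2*181^1 * 241^1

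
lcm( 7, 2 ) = 14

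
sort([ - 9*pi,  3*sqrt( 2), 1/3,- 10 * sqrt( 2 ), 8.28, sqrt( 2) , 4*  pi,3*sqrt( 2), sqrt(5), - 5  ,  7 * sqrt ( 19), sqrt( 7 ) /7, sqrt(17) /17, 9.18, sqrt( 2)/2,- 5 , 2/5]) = [ - 9*pi,-10*sqrt ( 2 ) , - 5,  -  5,sqrt( 17)/17 , 1/3, sqrt( 7)/7 , 2/5  ,  sqrt( 2)/2, sqrt( 2 ),sqrt( 5 ),3*sqrt( 2 ), 3*sqrt( 2),  8.28,9.18,4* pi, 7* sqrt(19) ]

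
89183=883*101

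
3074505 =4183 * 735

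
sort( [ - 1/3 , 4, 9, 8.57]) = [ - 1/3, 4,  8.57, 9]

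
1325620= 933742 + 391878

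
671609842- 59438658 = 612171184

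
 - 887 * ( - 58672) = 52042064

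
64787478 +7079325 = 71866803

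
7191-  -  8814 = 16005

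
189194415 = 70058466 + 119135949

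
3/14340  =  1/4780 = 0.00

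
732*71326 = 52210632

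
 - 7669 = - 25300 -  - 17631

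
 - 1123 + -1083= -2206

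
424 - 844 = -420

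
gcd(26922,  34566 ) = 42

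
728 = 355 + 373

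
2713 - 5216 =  - 2503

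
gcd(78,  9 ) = 3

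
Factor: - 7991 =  - 61^1*131^1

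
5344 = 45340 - 39996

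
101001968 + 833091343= 934093311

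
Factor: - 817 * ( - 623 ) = 508991 = 7^1*19^1*43^1*89^1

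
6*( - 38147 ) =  - 228882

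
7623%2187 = 1062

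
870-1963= -1093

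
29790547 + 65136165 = 94926712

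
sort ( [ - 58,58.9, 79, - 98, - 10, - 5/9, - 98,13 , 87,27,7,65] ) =[-98, - 98, - 58,-10, - 5/9,7,13,27,  58.9, 65, 79,87 ] 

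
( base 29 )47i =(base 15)10e0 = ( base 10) 3585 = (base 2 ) 111000000001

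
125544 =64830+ 60714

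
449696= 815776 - 366080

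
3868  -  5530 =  - 1662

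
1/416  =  1/416= 0.00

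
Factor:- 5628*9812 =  - 55221936= - 2^4*3^1  *7^1*11^1*67^1*223^1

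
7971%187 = 117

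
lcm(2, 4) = 4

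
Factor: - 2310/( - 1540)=2^(-1 )*3^1 = 3/2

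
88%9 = 7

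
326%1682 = 326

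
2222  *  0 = 0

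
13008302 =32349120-19340818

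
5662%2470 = 722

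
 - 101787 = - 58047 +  - 43740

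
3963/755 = 5 + 188/755  =  5.25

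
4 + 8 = 12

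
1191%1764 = 1191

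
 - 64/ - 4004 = 16/1001 = 0.02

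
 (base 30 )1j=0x31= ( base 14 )37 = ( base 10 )49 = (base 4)301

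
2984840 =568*5255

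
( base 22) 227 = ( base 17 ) 38G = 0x3fb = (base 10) 1019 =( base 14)52B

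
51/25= 51/25 = 2.04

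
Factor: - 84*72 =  - 2^5*3^3* 7^1 = -6048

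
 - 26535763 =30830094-57365857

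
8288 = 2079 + 6209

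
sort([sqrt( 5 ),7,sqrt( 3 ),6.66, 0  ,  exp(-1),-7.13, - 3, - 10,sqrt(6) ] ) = [  -  10,-7.13,  -  3, 0,exp( - 1), sqrt( 3),  sqrt( 5), sqrt( 6 ),6.66,7]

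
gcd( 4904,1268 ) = 4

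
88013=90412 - 2399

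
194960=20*9748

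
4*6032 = 24128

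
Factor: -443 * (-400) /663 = 2^4*3^( - 1 ) * 5^2 * 13^(-1 )*17^( - 1 ) * 443^1  =  177200/663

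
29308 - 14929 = 14379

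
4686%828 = 546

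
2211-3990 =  - 1779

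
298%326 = 298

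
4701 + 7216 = 11917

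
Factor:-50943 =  - 3^1*16981^1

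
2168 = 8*271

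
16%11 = 5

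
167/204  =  167/204=0.82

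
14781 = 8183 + 6598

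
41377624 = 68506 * 604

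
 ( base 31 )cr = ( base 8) 617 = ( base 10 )399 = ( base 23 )H8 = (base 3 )112210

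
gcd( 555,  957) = 3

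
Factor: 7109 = 7109^1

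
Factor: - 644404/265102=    - 2^1*19^1*61^1*83^(-1)*139^1*1597^( - 1 ) = - 322202/132551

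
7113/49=145 + 8/49=145.16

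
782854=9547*82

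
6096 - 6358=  -262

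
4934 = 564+4370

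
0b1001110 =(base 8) 116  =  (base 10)78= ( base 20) 3i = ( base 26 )30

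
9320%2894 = 638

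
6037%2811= 415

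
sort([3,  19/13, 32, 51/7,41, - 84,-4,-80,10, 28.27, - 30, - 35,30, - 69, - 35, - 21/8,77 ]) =[ - 84, - 80,-69,- 35, - 35, - 30,- 4, - 21/8, 19/13, 3, 51/7,10,28.27,30,32, 41,77]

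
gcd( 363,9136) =1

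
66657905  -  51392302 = 15265603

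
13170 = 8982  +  4188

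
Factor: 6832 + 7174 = 14006=2^1*47^1*149^1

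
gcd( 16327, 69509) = 1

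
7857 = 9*873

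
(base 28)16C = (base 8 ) 1704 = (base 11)7A7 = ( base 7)2545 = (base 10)964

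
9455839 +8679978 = 18135817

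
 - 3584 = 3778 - 7362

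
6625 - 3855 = 2770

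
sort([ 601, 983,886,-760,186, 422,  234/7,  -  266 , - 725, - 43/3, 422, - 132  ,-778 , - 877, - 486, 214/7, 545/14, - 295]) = [ - 877, - 778,-760,- 725, - 486, - 295,-266, - 132, - 43/3, 214/7 , 234/7, 545/14 , 186,  422, 422, 601,886, 983 ]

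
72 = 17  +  55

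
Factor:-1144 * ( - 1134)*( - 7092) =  - 9200423232 = - 2^6 *3^6 *7^1 * 11^1*13^1 * 197^1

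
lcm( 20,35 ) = 140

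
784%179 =68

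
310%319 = 310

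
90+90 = 180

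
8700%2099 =304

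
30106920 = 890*33828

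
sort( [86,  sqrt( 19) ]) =[ sqrt(19), 86]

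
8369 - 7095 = 1274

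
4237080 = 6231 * 680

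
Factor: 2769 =3^1*13^1 * 71^1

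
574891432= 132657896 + 442233536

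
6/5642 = 3/2821   =  0.00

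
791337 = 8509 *93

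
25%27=25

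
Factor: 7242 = 2^1*3^1*17^1 * 71^1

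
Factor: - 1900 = -2^2*5^2*19^1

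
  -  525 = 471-996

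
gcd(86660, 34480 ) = 20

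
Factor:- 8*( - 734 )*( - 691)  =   - 4057552 = - 2^4 * 367^1 * 691^1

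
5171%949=426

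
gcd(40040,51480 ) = 5720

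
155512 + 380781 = 536293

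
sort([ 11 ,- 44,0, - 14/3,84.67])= [ - 44,-14/3,0 , 11, 84.67 ]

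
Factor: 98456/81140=24614/20285 = 2^1*5^( - 1) * 31^1*397^1*4057^( - 1) 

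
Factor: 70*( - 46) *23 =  - 2^2*5^1*7^1* 23^2 = -  74060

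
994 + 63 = 1057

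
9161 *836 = 7658596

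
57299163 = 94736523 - 37437360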